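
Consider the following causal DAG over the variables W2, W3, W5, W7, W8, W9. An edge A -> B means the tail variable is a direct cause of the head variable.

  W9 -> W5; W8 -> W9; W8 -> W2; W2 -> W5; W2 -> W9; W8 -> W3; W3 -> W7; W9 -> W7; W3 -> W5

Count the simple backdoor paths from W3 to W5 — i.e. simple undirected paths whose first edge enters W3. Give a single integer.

A backdoor path from W3 to W5 is any simple undirected path whose first edge points into W3 (i.e. leaves W3 via a parent).
Parents of W3: {W8}.
Enumerating:
  P1: W3 <- W8 -> W2 -> W9 -> W5
  P2: W3 <- W8 -> W2 -> W5
  P3: W3 <- W8 -> W9 <- W2 -> W5
  P4: W3 <- W8 -> W9 -> W5
That exhausts the simple backdoor paths. Count: 4.

4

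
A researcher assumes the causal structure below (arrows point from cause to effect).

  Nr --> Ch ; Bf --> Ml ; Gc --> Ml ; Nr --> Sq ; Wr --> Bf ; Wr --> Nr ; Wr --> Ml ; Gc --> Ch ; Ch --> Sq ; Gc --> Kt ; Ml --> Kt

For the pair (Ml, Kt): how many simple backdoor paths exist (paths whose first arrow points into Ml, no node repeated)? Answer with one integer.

A backdoor path from Ml to Kt is any simple undirected path whose first edge points into Ml (i.e. leaves Ml via a parent).
Parents of Ml: {Bf, Gc, Wr}.
Enumerating:
  P1: Ml <- Wr -> Nr -> Ch <- Gc -> Kt
  P2: Ml <- Wr -> Nr -> Sq <- Ch <- Gc -> Kt
  P3: Ml <- Bf <- Wr -> Nr -> Ch <- Gc -> Kt
  P4: Ml <- Bf <- Wr -> Nr -> Sq <- Ch <- Gc -> Kt
  P5: Ml <- Gc -> Kt
That exhausts the simple backdoor paths. Count: 5.

5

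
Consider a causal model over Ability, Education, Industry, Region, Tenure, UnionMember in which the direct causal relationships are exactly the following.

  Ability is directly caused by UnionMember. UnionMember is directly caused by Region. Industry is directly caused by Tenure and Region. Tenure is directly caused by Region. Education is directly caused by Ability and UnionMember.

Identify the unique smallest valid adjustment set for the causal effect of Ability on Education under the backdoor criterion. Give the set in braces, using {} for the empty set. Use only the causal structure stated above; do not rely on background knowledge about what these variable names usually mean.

Variables eligible for adjustment (non-descendants of Ability, excluding Ability and Education): {Industry, Region, Tenure, UnionMember}.
Backdoor paths from Ability to Education:
  P1: Ability <- UnionMember -> Education
The empty set is not sufficient: P1 (Ability <- UnionMember -> Education) has no collider blocking it and no conditioned non-collider, so it is open.
Try {UnionMember}:
  P1: blocked at fork node UnionMember ∈ conditioning set.
{UnionMember} contains no descendant of Ability and blocks every backdoor path.
No other singleton works — e.g. {Region} leaves P1 open — so {UnionMember} is the unique smallest valid adjustment set.

{UnionMember}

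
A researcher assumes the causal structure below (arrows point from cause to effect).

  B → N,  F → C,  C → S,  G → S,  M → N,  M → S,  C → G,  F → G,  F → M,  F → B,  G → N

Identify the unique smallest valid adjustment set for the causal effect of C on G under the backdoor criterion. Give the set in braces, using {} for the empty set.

{F}

Variables eligible for adjustment (non-descendants of C, excluding C and G): {B, F, M}.
Backdoor paths from C to G:
  P1: C <- F -> M -> N <- G
  P2: C <- F -> M -> S <- G
  P3: C <- F -> B -> N <- M -> S <- G
  P4: C <- F -> B -> N <- G
  P5: C <- F -> G
The empty set is not sufficient: P5 (C <- F -> G) has no collider blocking it and no conditioned non-collider, so it is open.
Try {F}:
  P1: blocked at fork node F ∈ conditioning set.
  P2: blocked at fork node F ∈ conditioning set.
  P3: blocked at fork node F ∈ conditioning set.
  P4: blocked at fork node F ∈ conditioning set.
  P5: blocked at fork node F ∈ conditioning set.
{F} contains no descendant of C and blocks every backdoor path.
No other singleton works — e.g. {M} leaves P5 open — so {F} is the unique smallest valid adjustment set.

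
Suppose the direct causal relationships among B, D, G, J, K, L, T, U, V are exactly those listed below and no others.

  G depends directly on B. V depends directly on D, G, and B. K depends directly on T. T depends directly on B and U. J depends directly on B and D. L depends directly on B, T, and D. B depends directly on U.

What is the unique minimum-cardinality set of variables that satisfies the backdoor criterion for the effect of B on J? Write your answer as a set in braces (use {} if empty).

Variables eligible for adjustment (non-descendants of B, excluding B and J): {D, U}.
Backdoor paths from B to J:
  P1: B <- U -> T -> L <- D -> J
Each backdoor path contains an unconditioned collider, so every path is already blocked with the empty conditioning set:
  P1: blocked at collider L (neither it nor any descendant is in the conditioning set).
The empty set is therefore the unique smallest valid set.

{}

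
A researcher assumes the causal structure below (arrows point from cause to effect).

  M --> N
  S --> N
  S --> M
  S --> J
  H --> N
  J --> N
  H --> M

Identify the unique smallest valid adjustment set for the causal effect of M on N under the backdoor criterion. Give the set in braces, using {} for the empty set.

Variables eligible for adjustment (non-descendants of M, excluding M and N): {H, J, S}.
Backdoor paths from M to N:
  P1: M <- S -> J -> N
  P2: M <- S -> N
  P3: M <- H -> N
The empty set is not sufficient: P1 (M <- S -> J -> N) has no collider blocking it and no conditioned non-collider, so it is open.
Try {H, S}:
  P1: blocked at fork node S ∈ conditioning set.
  P2: blocked at fork node S ∈ conditioning set.
  P3: blocked at fork node H ∈ conditioning set.
{H, S} contains no descendant of M and blocks every backdoor path.
Every element of {H, S} is needed (dropping H leaves P3 open; dropping S leaves P1 open), so no proper subset is valid.
Among all size-2 subsets of the eligible variables, only {H, S} blocks every backdoor path, so it is the unique smallest valid adjustment set.

{H, S}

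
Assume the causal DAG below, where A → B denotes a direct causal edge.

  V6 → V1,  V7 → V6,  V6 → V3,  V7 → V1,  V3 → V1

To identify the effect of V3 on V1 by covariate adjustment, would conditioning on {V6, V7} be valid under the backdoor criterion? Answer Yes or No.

Yes

Backdoor paths from V3 to V1 (paths whose first edge points into V3):
  P1: V3 <- V6 <- V7 -> V1
  P2: V3 <- V6 -> V1
Condition 1 (no descendant of V3 in the set): holds — descendants of V3 are {V1}; none are in {V6, V7}.
Condition 2 (every backdoor path blocked by {V6, V7}):
  P1: blocked at chain node V6 ∈ conditioning set.
  P2: blocked at fork node V6 ∈ conditioning set.
{V6, V7} satisfies the backdoor criterion.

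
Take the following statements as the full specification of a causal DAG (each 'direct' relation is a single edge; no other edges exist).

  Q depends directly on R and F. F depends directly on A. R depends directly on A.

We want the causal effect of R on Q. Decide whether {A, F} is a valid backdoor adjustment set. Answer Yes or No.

Backdoor paths from R to Q (paths whose first edge points into R):
  P1: R <- A -> F -> Q
Condition 1 (no descendant of R in the set): holds — descendants of R are {Q}; none are in {A, F}.
Condition 2 (every backdoor path blocked by {A, F}):
  P1: blocked at fork node A ∈ conditioning set.
{A, F} satisfies the backdoor criterion.

Yes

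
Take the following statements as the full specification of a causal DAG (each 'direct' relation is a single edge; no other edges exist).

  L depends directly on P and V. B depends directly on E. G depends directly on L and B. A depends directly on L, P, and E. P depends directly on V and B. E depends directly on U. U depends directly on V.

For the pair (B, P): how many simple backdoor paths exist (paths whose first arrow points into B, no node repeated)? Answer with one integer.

6

A backdoor path from B to P is any simple undirected path whose first edge points into B (i.e. leaves B via a parent).
Parents of B: {E}.
Enumerating:
  P1: B <- E <- U <- V -> P
  P2: B <- E <- U <- V -> L <- P
  P3: B <- E <- U <- V -> L -> A <- P
  P4: B <- E -> A <- P
  P5: B <- E -> A <- L <- V -> P
  P6: B <- E -> A <- L <- P
That exhausts the simple backdoor paths. Count: 6.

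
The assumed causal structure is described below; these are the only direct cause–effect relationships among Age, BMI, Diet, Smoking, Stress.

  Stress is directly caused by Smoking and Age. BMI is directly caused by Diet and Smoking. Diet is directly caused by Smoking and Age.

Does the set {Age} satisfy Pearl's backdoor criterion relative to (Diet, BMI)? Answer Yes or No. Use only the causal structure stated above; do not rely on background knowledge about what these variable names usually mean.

Backdoor paths from Diet to BMI (paths whose first edge points into Diet):
  P1: Diet <- Age -> Stress <- Smoking -> BMI
  P2: Diet <- Smoking -> BMI
Condition 1 (no descendant of Diet in the set): holds — descendants of Diet are {BMI}; none are in {Age}.
Condition 2 (every backdoor path blocked by {Age}):
  P1: blocked at fork node Age ∈ conditioning set.
  P2: open — no interior node is in the conditioning set.
{Age} does not satisfy the backdoor criterion.

No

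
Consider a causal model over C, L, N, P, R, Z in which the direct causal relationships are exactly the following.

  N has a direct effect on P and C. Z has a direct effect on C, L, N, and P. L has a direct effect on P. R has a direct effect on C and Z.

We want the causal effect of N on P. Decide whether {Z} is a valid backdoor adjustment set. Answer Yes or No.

Backdoor paths from N to P (paths whose first edge points into N):
  P1: N <- Z -> L -> P
  P2: N <- Z -> P
Condition 1 (no descendant of N in the set): holds — descendants of N are {C, P}; none are in {Z}.
Condition 2 (every backdoor path blocked by {Z}):
  P1: blocked at fork node Z ∈ conditioning set.
  P2: blocked at fork node Z ∈ conditioning set.
{Z} satisfies the backdoor criterion.

Yes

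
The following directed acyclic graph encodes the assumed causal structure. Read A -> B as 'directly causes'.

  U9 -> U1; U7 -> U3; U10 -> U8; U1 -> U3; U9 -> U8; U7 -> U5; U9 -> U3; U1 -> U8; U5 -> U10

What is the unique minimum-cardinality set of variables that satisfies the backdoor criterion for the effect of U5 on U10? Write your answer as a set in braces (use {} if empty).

Variables eligible for adjustment (non-descendants of U5, excluding U5 and U10): {U1, U3, U7, U9}.
Backdoor paths from U5 to U10:
  P1: U5 <- U7 -> U3 <- U9 -> U1 -> U8 <- U10
  P2: U5 <- U7 -> U3 <- U9 -> U8 <- U10
  P3: U5 <- U7 -> U3 <- U1 <- U9 -> U8 <- U10
  P4: U5 <- U7 -> U3 <- U1 -> U8 <- U10
Each backdoor path contains an unconditioned collider, so every path is already blocked with the empty conditioning set:
  P1: blocked at collider U3 (neither it nor any descendant is in the conditioning set).
  P2: blocked at collider U3 (neither it nor any descendant is in the conditioning set).
  P3: blocked at collider U3 (neither it nor any descendant is in the conditioning set).
  P4: blocked at collider U3 (neither it nor any descendant is in the conditioning set).
The empty set is therefore the unique smallest valid set.

{}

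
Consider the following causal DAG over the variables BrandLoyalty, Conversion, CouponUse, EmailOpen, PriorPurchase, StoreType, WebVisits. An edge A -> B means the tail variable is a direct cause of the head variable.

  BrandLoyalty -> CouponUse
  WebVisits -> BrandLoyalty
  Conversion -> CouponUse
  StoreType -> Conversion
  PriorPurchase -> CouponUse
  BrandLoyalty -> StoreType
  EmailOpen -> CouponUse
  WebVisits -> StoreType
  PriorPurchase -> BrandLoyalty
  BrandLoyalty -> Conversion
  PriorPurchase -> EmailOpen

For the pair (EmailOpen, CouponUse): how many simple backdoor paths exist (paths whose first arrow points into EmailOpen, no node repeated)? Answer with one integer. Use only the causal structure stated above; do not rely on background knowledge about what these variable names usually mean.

5

A backdoor path from EmailOpen to CouponUse is any simple undirected path whose first edge points into EmailOpen (i.e. leaves EmailOpen via a parent).
Parents of EmailOpen: {PriorPurchase}.
Enumerating:
  P1: EmailOpen <- PriorPurchase -> BrandLoyalty <- WebVisits -> StoreType -> Conversion -> CouponUse
  P2: EmailOpen <- PriorPurchase -> BrandLoyalty -> StoreType -> Conversion -> CouponUse
  P3: EmailOpen <- PriorPurchase -> BrandLoyalty -> Conversion -> CouponUse
  P4: EmailOpen <- PriorPurchase -> BrandLoyalty -> CouponUse
  P5: EmailOpen <- PriorPurchase -> CouponUse
That exhausts the simple backdoor paths. Count: 5.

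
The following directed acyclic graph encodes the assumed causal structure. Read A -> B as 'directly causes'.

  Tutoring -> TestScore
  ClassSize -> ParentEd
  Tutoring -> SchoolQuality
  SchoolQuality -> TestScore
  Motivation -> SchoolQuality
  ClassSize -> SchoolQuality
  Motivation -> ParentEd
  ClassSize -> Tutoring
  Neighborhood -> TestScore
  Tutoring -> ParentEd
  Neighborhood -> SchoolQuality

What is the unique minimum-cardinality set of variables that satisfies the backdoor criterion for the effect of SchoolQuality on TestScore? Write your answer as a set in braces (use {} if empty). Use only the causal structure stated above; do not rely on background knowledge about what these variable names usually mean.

Variables eligible for adjustment (non-descendants of SchoolQuality, excluding SchoolQuality and TestScore): {ClassSize, Motivation, Neighborhood, ParentEd, Tutoring}.
Backdoor paths from SchoolQuality to TestScore:
  P1: SchoolQuality <- Neighborhood -> TestScore
  P2: SchoolQuality <- ClassSize -> Tutoring -> TestScore
  P3: SchoolQuality <- ClassSize -> ParentEd <- Tutoring -> TestScore
  P4: SchoolQuality <- Motivation -> ParentEd <- ClassSize -> Tutoring -> TestScore
  P5: SchoolQuality <- Motivation -> ParentEd <- Tutoring -> TestScore
  P6: SchoolQuality <- Tutoring -> TestScore
The empty set is not sufficient: P1 (SchoolQuality <- Neighborhood -> TestScore) has no collider blocking it and no conditioned non-collider, so it is open.
Try {Neighborhood, Tutoring}:
  P1: blocked at fork node Neighborhood ∈ conditioning set.
  P2: blocked at chain node Tutoring ∈ conditioning set.
  P3: blocked at collider ParentEd (neither it nor any descendant is in the conditioning set).
  P4: blocked at collider ParentEd (neither it nor any descendant is in the conditioning set).
  P5: blocked at collider ParentEd (neither it nor any descendant is in the conditioning set).
  P6: blocked at fork node Tutoring ∈ conditioning set.
{Neighborhood, Tutoring} contains no descendant of SchoolQuality and blocks every backdoor path.
Every element of {Neighborhood, Tutoring} is needed (dropping Neighborhood leaves P1 open; dropping Tutoring leaves P2 open), so no proper subset is valid.
Among all size-2 subsets of the eligible variables, only {Neighborhood, Tutoring} blocks every backdoor path, so it is the unique smallest valid adjustment set.

{Neighborhood, Tutoring}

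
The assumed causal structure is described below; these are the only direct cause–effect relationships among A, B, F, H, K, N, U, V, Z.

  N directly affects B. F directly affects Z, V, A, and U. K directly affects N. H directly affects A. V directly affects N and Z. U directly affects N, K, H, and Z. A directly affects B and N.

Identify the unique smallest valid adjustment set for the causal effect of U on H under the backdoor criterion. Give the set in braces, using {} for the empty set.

{}

Variables eligible for adjustment (non-descendants of U, excluding U and H): {F, V}.
Backdoor paths from U to H:
  P1: U <- F -> A <- H
  P2: U <- F -> V -> N <- A <- H
  P3: U <- F -> V -> N -> B <- A <- H
  P4: U <- F -> Z <- V -> N <- A <- H
  P5: U <- F -> Z <- V -> N -> B <- A <- H
Each backdoor path contains an unconditioned collider, so every path is already blocked with the empty conditioning set:
  P1: blocked at collider A (neither it nor any descendant is in the conditioning set).
  P2: blocked at collider N (neither it nor any descendant is in the conditioning set).
  P3: blocked at collider B (neither it nor any descendant is in the conditioning set).
  P4: blocked at collider Z (neither it nor any descendant is in the conditioning set).
  P5: blocked at collider Z (neither it nor any descendant is in the conditioning set).
The empty set is therefore the unique smallest valid set.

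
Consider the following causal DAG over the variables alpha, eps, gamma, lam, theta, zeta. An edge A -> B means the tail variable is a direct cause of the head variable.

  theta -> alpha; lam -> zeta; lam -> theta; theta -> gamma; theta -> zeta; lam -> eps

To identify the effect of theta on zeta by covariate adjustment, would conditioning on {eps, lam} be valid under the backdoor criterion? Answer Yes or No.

Backdoor paths from theta to zeta (paths whose first edge points into theta):
  P1: theta <- lam -> zeta
Condition 1 (no descendant of theta in the set): holds — descendants of theta are {alpha, gamma, zeta}; none are in {eps, lam}.
Condition 2 (every backdoor path blocked by {eps, lam}):
  P1: blocked at fork node lam ∈ conditioning set.
{eps, lam} satisfies the backdoor criterion.

Yes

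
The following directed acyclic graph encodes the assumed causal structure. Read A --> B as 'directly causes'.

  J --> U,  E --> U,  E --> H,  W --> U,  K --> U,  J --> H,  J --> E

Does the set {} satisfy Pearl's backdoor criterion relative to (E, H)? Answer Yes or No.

Backdoor paths from E to H (paths whose first edge points into E):
  P1: E <- J -> H
Condition 1 (no descendant of E in the set): holds — descendants of E are {H, U}; none are in {}.
Condition 2 (every backdoor path blocked by {}):
  P1: open — no interior node is in the conditioning set.
{} does not satisfy the backdoor criterion.

No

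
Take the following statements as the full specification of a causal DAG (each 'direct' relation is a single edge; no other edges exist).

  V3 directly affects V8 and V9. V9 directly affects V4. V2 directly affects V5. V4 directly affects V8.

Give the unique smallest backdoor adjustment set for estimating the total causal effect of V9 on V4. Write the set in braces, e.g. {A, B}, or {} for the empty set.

{}

Variables eligible for adjustment (non-descendants of V9, excluding V9 and V4): {V2, V3, V5}.
Backdoor paths from V9 to V4:
  P1: V9 <- V3 -> V8 <- V4
Each backdoor path contains an unconditioned collider, so every path is already blocked with the empty conditioning set:
  P1: blocked at collider V8 (neither it nor any descendant is in the conditioning set).
The empty set is therefore the unique smallest valid set.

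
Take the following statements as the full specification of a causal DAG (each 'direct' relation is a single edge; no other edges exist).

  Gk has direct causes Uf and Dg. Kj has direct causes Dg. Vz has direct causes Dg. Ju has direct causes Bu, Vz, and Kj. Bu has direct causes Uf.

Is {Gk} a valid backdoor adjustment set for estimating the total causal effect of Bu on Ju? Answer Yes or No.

No

Backdoor paths from Bu to Ju (paths whose first edge points into Bu):
  P1: Bu <- Uf -> Gk <- Dg -> Kj -> Ju
  P2: Bu <- Uf -> Gk <- Dg -> Vz -> Ju
Condition 1 (no descendant of Bu in the set): holds — descendants of Bu are {Ju}; none are in {Gk}.
Condition 2 (every backdoor path blocked by {Gk}):
  P1: open — collider(s) Gk are conditioned on (or have a conditioned descendant) and no non-collider on the path is in the set.
  P2: open — collider(s) Gk are conditioned on (or have a conditioned descendant) and no non-collider on the path is in the set.
{Gk} does not satisfy the backdoor criterion.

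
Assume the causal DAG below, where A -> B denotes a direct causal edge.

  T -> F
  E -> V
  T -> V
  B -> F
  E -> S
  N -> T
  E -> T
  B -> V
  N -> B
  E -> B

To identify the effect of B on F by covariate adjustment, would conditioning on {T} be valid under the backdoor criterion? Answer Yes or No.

Yes

Backdoor paths from B to F (paths whose first edge points into B):
  P1: B <- E -> T -> F
  P2: B <- E -> V <- T -> F
  P3: B <- N -> T -> F
Condition 1 (no descendant of B in the set): holds — descendants of B are {F, V}; none are in {T}.
Condition 2 (every backdoor path blocked by {T}):
  P1: blocked at chain node T ∈ conditioning set.
  P2: blocked at collider V (neither it nor any descendant is in the conditioning set).
  P3: blocked at chain node T ∈ conditioning set.
{T} satisfies the backdoor criterion.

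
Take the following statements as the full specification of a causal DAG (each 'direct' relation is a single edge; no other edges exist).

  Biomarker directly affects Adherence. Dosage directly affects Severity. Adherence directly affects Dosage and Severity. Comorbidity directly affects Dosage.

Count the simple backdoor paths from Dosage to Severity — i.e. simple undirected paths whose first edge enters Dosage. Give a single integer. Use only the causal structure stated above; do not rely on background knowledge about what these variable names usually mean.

1

A backdoor path from Dosage to Severity is any simple undirected path whose first edge points into Dosage (i.e. leaves Dosage via a parent).
Parents of Dosage: {Adherence, Comorbidity}.
Enumerating:
  P1: Dosage <- Adherence -> Severity
That exhausts the simple backdoor paths. Count: 1.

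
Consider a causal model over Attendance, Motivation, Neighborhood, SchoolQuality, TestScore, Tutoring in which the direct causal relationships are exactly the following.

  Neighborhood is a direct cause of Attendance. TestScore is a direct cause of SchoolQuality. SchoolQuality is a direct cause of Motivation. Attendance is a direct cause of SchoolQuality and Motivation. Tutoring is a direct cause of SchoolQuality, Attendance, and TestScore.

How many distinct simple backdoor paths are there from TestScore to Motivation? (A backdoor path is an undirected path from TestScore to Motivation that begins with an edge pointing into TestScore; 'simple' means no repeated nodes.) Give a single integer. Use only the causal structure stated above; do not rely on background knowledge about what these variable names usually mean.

A backdoor path from TestScore to Motivation is any simple undirected path whose first edge points into TestScore (i.e. leaves TestScore via a parent).
Parents of TestScore: {Tutoring}.
Enumerating:
  P1: TestScore <- Tutoring -> Attendance -> SchoolQuality -> Motivation
  P2: TestScore <- Tutoring -> Attendance -> Motivation
  P3: TestScore <- Tutoring -> SchoolQuality <- Attendance -> Motivation
  P4: TestScore <- Tutoring -> SchoolQuality -> Motivation
That exhausts the simple backdoor paths. Count: 4.

4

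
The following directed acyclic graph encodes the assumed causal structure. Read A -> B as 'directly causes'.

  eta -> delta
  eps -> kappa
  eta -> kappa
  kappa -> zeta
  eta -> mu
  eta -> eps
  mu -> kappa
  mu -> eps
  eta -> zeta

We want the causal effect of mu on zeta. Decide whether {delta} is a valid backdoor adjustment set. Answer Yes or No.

No

Backdoor paths from mu to zeta (paths whose first edge points into mu):
  P1: mu <- eta -> eps -> kappa -> zeta
  P2: mu <- eta -> kappa -> zeta
  P3: mu <- eta -> zeta
Condition 1 (no descendant of mu in the set): holds — descendants of mu are {eps, kappa, zeta}; none are in {delta}.
Condition 2 (every backdoor path blocked by {delta}):
  P1: open — no interior node is in the conditioning set.
  P2: open — no interior node is in the conditioning set.
  P3: open — no interior node is in the conditioning set.
{delta} does not satisfy the backdoor criterion.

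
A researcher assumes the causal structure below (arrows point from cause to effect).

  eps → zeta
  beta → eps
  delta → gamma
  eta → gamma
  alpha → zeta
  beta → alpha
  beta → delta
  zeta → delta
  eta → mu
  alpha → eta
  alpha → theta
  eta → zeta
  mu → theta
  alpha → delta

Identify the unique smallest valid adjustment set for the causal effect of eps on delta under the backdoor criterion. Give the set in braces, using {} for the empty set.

Variables eligible for adjustment (non-descendants of eps, excluding eps and delta): {alpha, beta, eta, mu, theta}.
Backdoor paths from eps to delta:
  P1: eps <- beta -> alpha -> eta -> zeta -> delta
  P2: eps <- beta -> alpha -> eta -> gamma <- delta
  P3: eps <- beta -> alpha -> zeta <- eta -> gamma <- delta
  P4: eps <- beta -> alpha -> zeta -> delta
  P5: eps <- beta -> alpha -> delta
  P6: eps <- beta -> alpha -> theta <- mu <- eta -> zeta -> delta
  P7: eps <- beta -> alpha -> theta <- mu <- eta -> gamma <- delta
  P8: eps <- beta -> delta
The empty set is not sufficient: P1 (eps <- beta -> alpha -> eta -> zeta -> delta) has no collider blocking it and no conditioned non-collider, so it is open.
Try {beta}:
  P1: blocked at fork node beta ∈ conditioning set.
  P2: blocked at fork node beta ∈ conditioning set.
  P3: blocked at fork node beta ∈ conditioning set.
  P4: blocked at fork node beta ∈ conditioning set.
  P5: blocked at fork node beta ∈ conditioning set.
  P6: blocked at fork node beta ∈ conditioning set.
  P7: blocked at fork node beta ∈ conditioning set.
  P8: blocked at fork node beta ∈ conditioning set.
{beta} contains no descendant of eps and blocks every backdoor path.
No other singleton works — e.g. {alpha} leaves P8 open — so {beta} is the unique smallest valid adjustment set.

{beta}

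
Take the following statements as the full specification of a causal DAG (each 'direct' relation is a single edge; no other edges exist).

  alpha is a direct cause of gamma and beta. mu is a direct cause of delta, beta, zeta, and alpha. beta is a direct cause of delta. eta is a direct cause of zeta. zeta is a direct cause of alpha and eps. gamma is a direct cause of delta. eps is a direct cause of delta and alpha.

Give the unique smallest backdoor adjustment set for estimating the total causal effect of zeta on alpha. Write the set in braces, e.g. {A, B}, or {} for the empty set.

{mu}

Variables eligible for adjustment (non-descendants of zeta, excluding zeta and alpha): {eta, mu}.
Backdoor paths from zeta to alpha:
  P1: zeta <- mu -> alpha
  P2: zeta <- mu -> beta <- alpha
  P3: zeta <- mu -> beta -> delta <- eps -> alpha
  P4: zeta <- mu -> beta -> delta <- gamma <- alpha
  P5: zeta <- mu -> delta <- eps -> alpha
  P6: zeta <- mu -> delta <- beta <- alpha
  P7: zeta <- mu -> delta <- gamma <- alpha
The empty set is not sufficient: P1 (zeta <- mu -> alpha) has no collider blocking it and no conditioned non-collider, so it is open.
Try {mu}:
  P1: blocked at fork node mu ∈ conditioning set.
  P2: blocked at fork node mu ∈ conditioning set.
  P3: blocked at fork node mu ∈ conditioning set.
  P4: blocked at fork node mu ∈ conditioning set.
  P5: blocked at fork node mu ∈ conditioning set.
  P6: blocked at fork node mu ∈ conditioning set.
  P7: blocked at fork node mu ∈ conditioning set.
{mu} contains no descendant of zeta and blocks every backdoor path.
No other singleton works — e.g. {eta} leaves P1 open — so {mu} is the unique smallest valid adjustment set.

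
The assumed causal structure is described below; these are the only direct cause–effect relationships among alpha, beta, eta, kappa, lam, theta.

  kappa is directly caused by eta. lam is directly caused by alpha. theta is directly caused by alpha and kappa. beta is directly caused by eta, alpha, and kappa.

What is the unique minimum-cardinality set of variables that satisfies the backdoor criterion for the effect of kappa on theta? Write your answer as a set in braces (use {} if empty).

Variables eligible for adjustment (non-descendants of kappa, excluding kappa and theta): {alpha, eta, lam}.
Backdoor paths from kappa to theta:
  P1: kappa <- eta -> beta <- alpha -> theta
Each backdoor path contains an unconditioned collider, so every path is already blocked with the empty conditioning set:
  P1: blocked at collider beta (neither it nor any descendant is in the conditioning set).
The empty set is therefore the unique smallest valid set.

{}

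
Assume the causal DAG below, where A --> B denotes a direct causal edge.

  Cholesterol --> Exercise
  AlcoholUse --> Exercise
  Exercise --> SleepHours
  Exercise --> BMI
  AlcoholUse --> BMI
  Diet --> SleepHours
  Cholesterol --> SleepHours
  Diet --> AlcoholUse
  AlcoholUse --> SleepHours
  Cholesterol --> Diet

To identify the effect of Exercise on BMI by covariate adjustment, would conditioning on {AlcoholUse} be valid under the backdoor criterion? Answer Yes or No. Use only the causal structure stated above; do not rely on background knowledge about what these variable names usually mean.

Yes

Backdoor paths from Exercise to BMI (paths whose first edge points into Exercise):
  P1: Exercise <- Cholesterol -> Diet -> AlcoholUse -> BMI
  P2: Exercise <- Cholesterol -> Diet -> SleepHours <- AlcoholUse -> BMI
  P3: Exercise <- Cholesterol -> SleepHours <- Diet -> AlcoholUse -> BMI
  P4: Exercise <- Cholesterol -> SleepHours <- AlcoholUse -> BMI
  P5: Exercise <- AlcoholUse -> BMI
Condition 1 (no descendant of Exercise in the set): holds — descendants of Exercise are {BMI, SleepHours}; none are in {AlcoholUse}.
Condition 2 (every backdoor path blocked by {AlcoholUse}):
  P1: blocked at chain node AlcoholUse ∈ conditioning set.
  P2: blocked at collider SleepHours (neither it nor any descendant is in the conditioning set).
  P3: blocked at collider SleepHours (neither it nor any descendant is in the conditioning set).
  P4: blocked at collider SleepHours (neither it nor any descendant is in the conditioning set).
  P5: blocked at fork node AlcoholUse ∈ conditioning set.
{AlcoholUse} satisfies the backdoor criterion.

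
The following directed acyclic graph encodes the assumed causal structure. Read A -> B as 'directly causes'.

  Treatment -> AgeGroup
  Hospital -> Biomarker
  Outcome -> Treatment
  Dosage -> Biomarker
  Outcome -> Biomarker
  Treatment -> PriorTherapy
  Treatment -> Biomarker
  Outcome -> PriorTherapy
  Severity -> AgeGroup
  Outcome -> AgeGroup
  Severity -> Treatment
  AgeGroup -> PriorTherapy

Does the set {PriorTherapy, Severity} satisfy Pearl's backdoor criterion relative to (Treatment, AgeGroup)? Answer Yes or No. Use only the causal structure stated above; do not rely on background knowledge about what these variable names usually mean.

Backdoor paths from Treatment to AgeGroup (paths whose first edge points into Treatment):
  P1: Treatment <- Outcome -> AgeGroup
  P2: Treatment <- Outcome -> PriorTherapy <- AgeGroup
  P3: Treatment <- Severity -> AgeGroup
Condition 1 (no descendant of Treatment in the set): FAILS — PriorTherapy is a descendant of Treatment.
Condition 2 (every backdoor path blocked by {PriorTherapy, Severity}):
  P1: open — no interior node is in the conditioning set.
  P2: open — collider(s) PriorTherapy are conditioned on (or have a conditioned descendant) and no non-collider on the path is in the set.
  P3: blocked at fork node Severity ∈ conditioning set.
{PriorTherapy, Severity} does not satisfy the backdoor criterion.

No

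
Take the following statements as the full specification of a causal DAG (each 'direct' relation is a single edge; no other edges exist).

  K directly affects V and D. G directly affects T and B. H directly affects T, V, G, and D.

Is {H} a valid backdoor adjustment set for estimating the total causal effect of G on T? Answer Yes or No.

Yes

Backdoor paths from G to T (paths whose first edge points into G):
  P1: G <- H -> T
Condition 1 (no descendant of G in the set): holds — descendants of G are {B, T}; none are in {H}.
Condition 2 (every backdoor path blocked by {H}):
  P1: blocked at fork node H ∈ conditioning set.
{H} satisfies the backdoor criterion.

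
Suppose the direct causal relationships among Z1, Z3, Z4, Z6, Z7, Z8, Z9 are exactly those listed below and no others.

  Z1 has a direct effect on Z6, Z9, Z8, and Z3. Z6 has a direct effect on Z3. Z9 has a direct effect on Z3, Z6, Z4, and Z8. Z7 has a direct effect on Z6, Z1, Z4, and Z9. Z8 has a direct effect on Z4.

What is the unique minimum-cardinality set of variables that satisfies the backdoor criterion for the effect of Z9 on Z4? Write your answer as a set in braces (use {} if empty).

{Z1, Z7}

Variables eligible for adjustment (non-descendants of Z9, excluding Z9 and Z4): {Z1, Z7}.
Backdoor paths from Z9 to Z4:
  P1: Z9 <- Z7 -> Z1 -> Z8 -> Z4
  P2: Z9 <- Z7 -> Z6 <- Z1 -> Z8 -> Z4
  P3: Z9 <- Z7 -> Z6 -> Z3 <- Z1 -> Z8 -> Z4
  P4: Z9 <- Z7 -> Z4
  P5: Z9 <- Z1 <- Z7 -> Z4
  P6: Z9 <- Z1 -> Z6 <- Z7 -> Z4
  P7: Z9 <- Z1 -> Z3 <- Z6 <- Z7 -> Z4
  P8: Z9 <- Z1 -> Z8 -> Z4
The empty set is not sufficient: P1 (Z9 <- Z7 -> Z1 -> Z8 -> Z4) has no collider blocking it and no conditioned non-collider, so it is open.
Try {Z1, Z7}:
  P1: blocked at fork node Z7 ∈ conditioning set.
  P2: blocked at fork node Z7 ∈ conditioning set.
  P3: blocked at fork node Z7 ∈ conditioning set.
  P4: blocked at fork node Z7 ∈ conditioning set.
  P5: blocked at chain node Z1 ∈ conditioning set.
  P6: blocked at fork node Z1 ∈ conditioning set.
  P7: blocked at fork node Z1 ∈ conditioning set.
  P8: blocked at fork node Z1 ∈ conditioning set.
{Z1, Z7} contains no descendant of Z9 and blocks every backdoor path.
Every element of {Z1, Z7} is needed (dropping Z1 leaves P8 open; dropping Z7 leaves P4 open), so no proper subset is valid.
Among all size-2 subsets of the eligible variables, only {Z1, Z7} blocks every backdoor path, so it is the unique smallest valid adjustment set.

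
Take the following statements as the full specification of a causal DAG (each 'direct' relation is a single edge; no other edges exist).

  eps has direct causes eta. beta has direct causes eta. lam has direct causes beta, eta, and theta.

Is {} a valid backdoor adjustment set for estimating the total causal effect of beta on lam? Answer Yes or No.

Backdoor paths from beta to lam (paths whose first edge points into beta):
  P1: beta <- eta -> lam
Condition 1 (no descendant of beta in the set): holds — descendants of beta are {lam}; none are in {}.
Condition 2 (every backdoor path blocked by {}):
  P1: open — no interior node is in the conditioning set.
{} does not satisfy the backdoor criterion.

No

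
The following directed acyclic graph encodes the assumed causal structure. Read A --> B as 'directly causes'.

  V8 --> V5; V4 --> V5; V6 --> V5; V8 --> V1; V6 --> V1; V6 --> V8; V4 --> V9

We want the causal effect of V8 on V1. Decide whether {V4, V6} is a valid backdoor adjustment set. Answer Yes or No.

Backdoor paths from V8 to V1 (paths whose first edge points into V8):
  P1: V8 <- V6 -> V1
Condition 1 (no descendant of V8 in the set): holds — descendants of V8 are {V1, V5}; none are in {V4, V6}.
Condition 2 (every backdoor path blocked by {V4, V6}):
  P1: blocked at fork node V6 ∈ conditioning set.
{V4, V6} satisfies the backdoor criterion.

Yes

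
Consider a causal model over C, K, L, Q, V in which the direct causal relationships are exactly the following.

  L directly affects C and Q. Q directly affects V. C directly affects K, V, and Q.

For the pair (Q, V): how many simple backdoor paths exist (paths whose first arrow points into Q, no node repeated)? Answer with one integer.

A backdoor path from Q to V is any simple undirected path whose first edge points into Q (i.e. leaves Q via a parent).
Parents of Q: {C, L}.
Enumerating:
  P1: Q <- L -> C -> V
  P2: Q <- C -> V
That exhausts the simple backdoor paths. Count: 2.

2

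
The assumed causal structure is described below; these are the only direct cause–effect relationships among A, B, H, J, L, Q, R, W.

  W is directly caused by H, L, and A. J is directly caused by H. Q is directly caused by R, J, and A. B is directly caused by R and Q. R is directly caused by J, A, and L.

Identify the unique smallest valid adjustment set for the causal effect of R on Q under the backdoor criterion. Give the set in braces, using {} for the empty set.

Variables eligible for adjustment (non-descendants of R, excluding R and Q): {A, H, J, L, W}.
Backdoor paths from R to Q:
  P1: R <- A -> W <- H -> J -> Q
  P2: R <- A -> Q
  P3: R <- L -> W <- A -> Q
  P4: R <- L -> W <- H -> J -> Q
  P5: R <- J <- H -> W <- A -> Q
  P6: R <- J -> Q
The empty set is not sufficient: P2 (R <- A -> Q) has no collider blocking it and no conditioned non-collider, so it is open.
Try {A, J}:
  P1: blocked at fork node A ∈ conditioning set.
  P2: blocked at fork node A ∈ conditioning set.
  P3: blocked at collider W (neither it nor any descendant is in the conditioning set).
  P4: blocked at collider W (neither it nor any descendant is in the conditioning set).
  P5: blocked at chain node J ∈ conditioning set.
  P6: blocked at fork node J ∈ conditioning set.
{A, J} contains no descendant of R and blocks every backdoor path.
Every element of {A, J} is needed (dropping A leaves P2 open; dropping J leaves P6 open), so no proper subset is valid.
Among all size-2 subsets of the eligible variables, only {A, J} blocks every backdoor path, so it is the unique smallest valid adjustment set.

{A, J}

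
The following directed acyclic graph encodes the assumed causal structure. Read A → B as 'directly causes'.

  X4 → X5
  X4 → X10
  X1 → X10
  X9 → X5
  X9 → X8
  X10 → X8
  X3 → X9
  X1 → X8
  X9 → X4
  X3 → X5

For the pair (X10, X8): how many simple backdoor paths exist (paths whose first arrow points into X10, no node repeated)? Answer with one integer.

A backdoor path from X10 to X8 is any simple undirected path whose first edge points into X10 (i.e. leaves X10 via a parent).
Parents of X10: {X1, X4}.
Enumerating:
  P1: X10 <- X1 -> X8
  P2: X10 <- X4 <- X9 -> X8
  P3: X10 <- X4 -> X5 <- X3 -> X9 -> X8
  P4: X10 <- X4 -> X5 <- X9 -> X8
That exhausts the simple backdoor paths. Count: 4.

4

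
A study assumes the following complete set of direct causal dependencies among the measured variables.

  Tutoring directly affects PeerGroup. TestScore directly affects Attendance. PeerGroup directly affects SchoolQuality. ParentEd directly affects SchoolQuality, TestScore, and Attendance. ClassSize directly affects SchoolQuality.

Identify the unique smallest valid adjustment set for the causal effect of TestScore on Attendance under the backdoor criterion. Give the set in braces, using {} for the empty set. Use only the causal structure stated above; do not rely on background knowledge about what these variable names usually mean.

Variables eligible for adjustment (non-descendants of TestScore, excluding TestScore and Attendance): {ClassSize, ParentEd, PeerGroup, SchoolQuality, Tutoring}.
Backdoor paths from TestScore to Attendance:
  P1: TestScore <- ParentEd -> Attendance
The empty set is not sufficient: P1 (TestScore <- ParentEd -> Attendance) has no collider blocking it and no conditioned non-collider, so it is open.
Try {ParentEd}:
  P1: blocked at fork node ParentEd ∈ conditioning set.
{ParentEd} contains no descendant of TestScore and blocks every backdoor path.
No other singleton works — e.g. {ClassSize} leaves P1 open — so {ParentEd} is the unique smallest valid adjustment set.

{ParentEd}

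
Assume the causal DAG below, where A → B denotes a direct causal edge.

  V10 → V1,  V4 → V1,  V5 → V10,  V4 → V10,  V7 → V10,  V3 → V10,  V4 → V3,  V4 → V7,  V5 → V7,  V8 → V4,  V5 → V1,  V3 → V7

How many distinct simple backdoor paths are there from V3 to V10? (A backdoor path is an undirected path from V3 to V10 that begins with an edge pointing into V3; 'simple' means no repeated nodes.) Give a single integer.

A backdoor path from V3 to V10 is any simple undirected path whose first edge points into V3 (i.e. leaves V3 via a parent).
Parents of V3: {V4}.
Enumerating:
  P1: V3 <- V4 -> V7 <- V5 -> V10
  P2: V3 <- V4 -> V7 <- V5 -> V1 <- V10
  P3: V3 <- V4 -> V7 -> V10
  P4: V3 <- V4 -> V10
  P5: V3 <- V4 -> V1 <- V5 -> V7 -> V10
  P6: V3 <- V4 -> V1 <- V5 -> V10
  P7: V3 <- V4 -> V1 <- V10
That exhausts the simple backdoor paths. Count: 7.

7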